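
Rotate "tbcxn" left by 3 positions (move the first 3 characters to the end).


Input: 'tbcxn', shift = 3
Operation: split at index 3 and swap parts
Front part s[0:3] = 'tbc'
Back part s[3:] = 'xn'
Rotated = back + front = 'xn' + 'tbc'
Result: xntbc


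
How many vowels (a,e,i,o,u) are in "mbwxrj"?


Input string: 'mbwxrj'
Operation: count vowels (a, e, i, o, u)
Scan: s[0]='m', s[1]='b', s[2]='w', s[3]='x', s[4]='r', s[5]='j'
Vowels found: 0
Result: 0


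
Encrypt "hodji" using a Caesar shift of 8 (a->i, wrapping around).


Input: 'hodji', shift = 8
Operation: for each letter, (position + 8) mod 26
Mapping: 'h'(7+8=15)->'p', 'o'(14+8=22)->'w', 'd'(3+8=11)->'l', 'j'(9+8=17)->'r', 'i'(8+8=16)->'q'
Result: pwlrq


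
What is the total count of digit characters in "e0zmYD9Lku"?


Input string: 'e0zmYD9Lku'
Operation: count digit characters (0-9)
Scan: 'e', '0'(digit), 'z', 'm', 'Y', 'D', '9'(digit), 'L', 'k', 'u'
Digits found: 2
Result: 2


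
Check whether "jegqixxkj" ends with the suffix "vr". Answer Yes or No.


Input string: 'jegqixxkj'
Suffix to check: 'vr'
Last 2 characters of input: 'kj'
Match: False
Result: No


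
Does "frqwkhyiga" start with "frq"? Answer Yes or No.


Input string: 'frqwkhyiga'
Prefix to check: 'frq'
First 3 characters of input: 'frq'
Match: True
Result: Yes


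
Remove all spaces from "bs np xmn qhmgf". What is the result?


Input string: 'bs np xmn qhmgf'
Operation: remove all spaces
Words: 'bs', 'np', 'xmn', 'qhmgf'
Join without spaces: bsnpxmnqhmgf


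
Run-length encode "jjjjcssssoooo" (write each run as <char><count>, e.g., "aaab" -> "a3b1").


Input: 'jjjjcssssoooo'
Operation: identify consecutive runs
Runs: 'jjjj' -> j4, 'c' -> c1, 'ssss' -> s4, 'oooo' -> o4
Encoded: j4c1s4o4


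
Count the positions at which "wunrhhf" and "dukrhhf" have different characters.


String 1: 'wunrhhf'
String 2: 'dukrhhf'
Compare each position: pos 0: 'w'!='d', pos 1: 'u'=='u', pos 2: 'n'!='k', pos 3: 'r'=='r', pos 4: 'h'=='h', pos 5: 'h'=='h', pos 6: 'f'=='f'
Differing positions: 2
Hamming distance: 2


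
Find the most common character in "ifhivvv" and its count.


Input: 'ifhivvv'
Operation: tally each character
Counts: 'f':1, 'h':1, 'i':2, 'v':3
Maximum: 'v' appears 3 times


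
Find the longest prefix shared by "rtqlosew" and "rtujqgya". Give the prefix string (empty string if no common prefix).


String 1: 'rtqlosew'
String 2: 'rtujqgya'
Compare position by position:
pos 0: 'r' vs 'r' match
pos 1: 't' vs 't' match
pos 2: 'q' vs 'u' differ -> stop
Longest common prefix: "rt" (length 2)


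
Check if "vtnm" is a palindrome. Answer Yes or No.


Input string: 'vtnm'
Reversed: 'mntv'
Compare pairs: s[0]='v' vs s[3]='m' (mismatch), s[1]='t' vs s[2]='n' (mismatch)
Palindrome: No


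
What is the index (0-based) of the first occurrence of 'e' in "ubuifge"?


Input string: 'ubuifge'
Target: 'e'
Scanning left to right: s[0]='u', s[1]='b', s[2]='u', s[3]='i', s[4]='f', s[5]='g', s[6]='e'
First match at index: 6


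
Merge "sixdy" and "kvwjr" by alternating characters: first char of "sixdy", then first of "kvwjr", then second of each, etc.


String 1: 'sixdy'
String 2: 'kvwjr'
Operation: alternate characters
Pairs: 's'+'k', 'i'+'v', 'x'+'w', 'd'+'j', 'y'+'r'
Result: skivxwdjyr


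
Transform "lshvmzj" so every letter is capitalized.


Input string: 'lshvmzj'
Operation: convert each letter to uppercase
Mapping: 'l'->'L', 's'->'S', 'h'->'H', 'v'->'V', 'm'->'M', 'z'->'Z', 'j'->'J'
Result: LSHVMZJ


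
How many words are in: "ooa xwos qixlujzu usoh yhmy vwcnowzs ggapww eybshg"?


Input string: 'ooa xwos qixlujzu usoh yhmy vwcnowzs ggapww eybshg'
Operation: split by spaces
Words found: 'ooa', 'xwos', 'qixlujzu', 'usoh', 'yhmy', 'vwcnowzs', 'ggapww', 'eybshg'
Word count: 8


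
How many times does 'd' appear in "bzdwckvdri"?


Input string: 'bzdwckvdri'
Target character: 'd'
Scan each position: s[2]='d', s[7]='d'
Matches found at indices: 2, 7
Total: 2


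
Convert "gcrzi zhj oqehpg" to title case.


Input string: 'gcrzi zhj oqehpg'
Operation: capitalize first letter of each word
Word transformations: 'gcrzi'->'Gcrzi', 'zhj'->'Zhj', 'oqehpg'->'Oqehpg'
Result: Gcrzi Zhj Oqehpg


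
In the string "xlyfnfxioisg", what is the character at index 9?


Input string: 'xlyfnfxioisg'
Operation: get character at index 9
Index mapping: s[0]='x', s[1]='l', s[2]='y', s[3]='f', s[4]='n', s[5]='f', s[6]='x', s[7]='i', s[8]='o', s[9]='i'
Result: 'i'


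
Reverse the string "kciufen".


Input string: 'kciufen'
Operation: reverse character order
Original order: 'k' -> 'c' -> 'i' -> 'u' -> 'f' -> 'e' -> 'n'
Reversed order: 'n' -> 'e' -> 'f' -> 'u' -> 'i' -> 'c' -> 'k'
Result: nefuick


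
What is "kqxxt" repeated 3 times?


Input string: 'kqxxt'
Operation: repeat 3 times
Concatenation: 'kqxxt' + 'kqxxt' + 'kqxxt'
Result: kqxxtkqxxtkqxxt


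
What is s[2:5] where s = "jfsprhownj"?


Input string: 'jfsprhownj'
Operation: slice [2:5]
Extract characters: s[2]='s', s[3]='p', s[4]='r'
Result: spr


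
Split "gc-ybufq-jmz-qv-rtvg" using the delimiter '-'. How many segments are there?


Input string: 'gc-ybufq-jmz-qv-rtvg'
Delimiter: '-'
Split result: 'gc', 'ybufq', 'jmz', 'qv', 'rtvg'
Number of parts: 5


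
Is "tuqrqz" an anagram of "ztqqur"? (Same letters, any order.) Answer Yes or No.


String 1: 'ztqqur' -> sorted: 'qqrtuz'
String 2: 'tuqrqz' -> sorted: 'qqrtuz'
Compare sorted forms: 'qqrtuz' == 'qqrtuz'
Anagram: Yes


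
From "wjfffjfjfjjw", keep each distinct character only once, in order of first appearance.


Input: 'wjfffjfjfjjw'
Operation: keep first occurrence of each character
Scan: s[0]='w' new -> keep; s[1]='j' new -> keep; s[2]='f' new -> keep; s[3]='f' seen -> skip; s[4]='f' seen -> skip; s[5]='j' seen -> skip; s[6]='f' seen -> skip; s[7]='j' seen -> skip; s[8]='f' seen -> skip; s[9]='j' seen -> skip; s[10]='j' seen -> skip; s[11]='w' seen -> skip
Result: wjf


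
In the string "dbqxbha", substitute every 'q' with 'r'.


Input string: 'dbqxbha'
Operation: replace 'q' with 'r'
Positions of 'q': 2
After replacement: dbrxbha


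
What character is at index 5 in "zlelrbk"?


Input string: 'zlelrbk'
Operation: get character at index 5
Index mapping: s[0]='z', s[1]='l', s[2]='e', s[3]='l', s[4]='r', s[5]='b'
Result: 'b'


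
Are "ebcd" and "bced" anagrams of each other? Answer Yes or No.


String 1: 'ebcd' -> sorted: 'bcde'
String 2: 'bced' -> sorted: 'bcde'
Compare sorted forms: 'bcde' == 'bcde'
Anagram: Yes


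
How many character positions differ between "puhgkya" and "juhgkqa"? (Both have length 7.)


String 1: 'puhgkya'
String 2: 'juhgkqa'
Compare each position: pos 0: 'p'!='j', pos 1: 'u'=='u', pos 2: 'h'=='h', pos 3: 'g'=='g', pos 4: 'k'=='k', pos 5: 'y'!='q', pos 6: 'a'=='a'
Differing positions: 2
Hamming distance: 2


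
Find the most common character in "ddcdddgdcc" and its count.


Input: 'ddcdddgdcc'
Operation: tally each character
Counts: 'c':3, 'd':6, 'g':1
Maximum: 'd' appears 6 times


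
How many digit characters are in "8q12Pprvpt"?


Input string: '8q12Pprvpt'
Operation: count digit characters (0-9)
Scan: '8'(digit), 'q', '1'(digit), '2'(digit), 'P', 'p', 'r', 'v', 'p', 't'
Digits found: 3
Result: 3


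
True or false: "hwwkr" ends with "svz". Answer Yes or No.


Input string: 'hwwkr'
Suffix to check: 'svz'
Last 3 characters of input: 'wkr'
Match: False
Result: No


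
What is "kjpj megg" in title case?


Input string: 'kjpj megg'
Operation: capitalize first letter of each word
Word transformations: 'kjpj'->'Kjpj', 'megg'->'Megg'
Result: Kjpj Megg


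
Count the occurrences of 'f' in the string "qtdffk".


Input string: 'qtdffk'
Target character: 'f'
Scan each position: s[3]='f', s[4]='f'
Matches found at indices: 3, 4
Total: 2


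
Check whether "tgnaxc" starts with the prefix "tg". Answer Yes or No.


Input string: 'tgnaxc'
Prefix to check: 'tg'
First 2 characters of input: 'tg'
Match: True
Result: Yes


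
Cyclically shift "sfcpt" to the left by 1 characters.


Input: 'sfcpt', shift = 1
Operation: split at index 1 and swap parts
Front part s[0:1] = 's'
Back part s[1:] = 'fcpt'
Rotated = back + front = 'fcpt' + 's'
Result: fcpts


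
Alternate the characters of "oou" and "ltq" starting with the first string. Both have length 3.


String 1: 'oou'
String 2: 'ltq'
Operation: alternate characters
Pairs: 'o'+'l', 'o'+'t', 'u'+'q'
Result: olotuq


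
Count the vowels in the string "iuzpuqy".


Input string: 'iuzpuqy'
Operation: count vowels (a, e, i, o, u)
Scan: s[0]='i' (vowel), s[1]='u' (vowel), s[2]='z', s[3]='p', s[4]='u' (vowel), s[5]='q', s[6]='y'
Vowels found: 3
Result: 3


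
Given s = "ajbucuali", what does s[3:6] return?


Input string: 'ajbucuali'
Operation: slice [3:6]
Extract characters: s[3]='u', s[4]='c', s[5]='u'
Result: ucu


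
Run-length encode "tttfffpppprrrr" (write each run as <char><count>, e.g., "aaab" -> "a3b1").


Input: 'tttfffpppprrrr'
Operation: identify consecutive runs
Runs: 'ttt' -> t3, 'fff' -> f3, 'pppp' -> p4, 'rrrr' -> r4
Encoded: t3f3p4r4


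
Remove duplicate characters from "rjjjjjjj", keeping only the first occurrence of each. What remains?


Input: 'rjjjjjjj'
Operation: keep first occurrence of each character
Scan: s[0]='r' new -> keep; s[1]='j' new -> keep; s[2]='j' seen -> skip; s[3]='j' seen -> skip; s[4]='j' seen -> skip; s[5]='j' seen -> skip; s[6]='j' seen -> skip; s[7]='j' seen -> skip
Result: rj


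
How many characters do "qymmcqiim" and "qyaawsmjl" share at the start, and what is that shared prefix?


String 1: 'qymmcqiim'
String 2: 'qyaawsmjl'
Compare position by position:
pos 0: 'q' vs 'q' match
pos 1: 'y' vs 'y' match
pos 2: 'm' vs 'a' differ -> stop
Longest common prefix: "qy" (length 2)


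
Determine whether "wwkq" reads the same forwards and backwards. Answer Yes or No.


Input string: 'wwkq'
Reversed: 'qkww'
Compare pairs: s[0]='w' vs s[3]='q' (mismatch), s[1]='w' vs s[2]='k' (mismatch)
Palindrome: No


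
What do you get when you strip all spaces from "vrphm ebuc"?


Input string: 'vrphm ebuc'
Operation: remove all spaces
Words: 'vrphm', 'ebuc'
Join without spaces: vrphmebuc


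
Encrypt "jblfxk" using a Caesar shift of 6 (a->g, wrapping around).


Input: 'jblfxk', shift = 6
Operation: for each letter, (position + 6) mod 26
Mapping: 'j'(9+6=15)->'p', 'b'(1+6=7)->'h', 'l'(11+6=17)->'r', 'f'(5+6=11)->'l', 'x'(23+6=29, 29 mod 26=3)->'d', 'k'(10+6=16)->'q'
Result: phrldq


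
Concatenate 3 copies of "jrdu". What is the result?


Input string: 'jrdu'
Operation: repeat 3 times
Concatenation: 'jrdu' + 'jrdu' + 'jrdu'
Result: jrdujrdujrdu


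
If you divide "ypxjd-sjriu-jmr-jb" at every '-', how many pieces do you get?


Input string: 'ypxjd-sjriu-jmr-jb'
Delimiter: '-'
Split result: 'ypxjd', 'sjriu', 'jmr', 'jb'
Number of parts: 4


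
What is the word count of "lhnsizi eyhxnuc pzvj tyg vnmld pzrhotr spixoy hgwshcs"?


Input string: 'lhnsizi eyhxnuc pzvj tyg vnmld pzrhotr spixoy hgwshcs'
Operation: split by spaces
Words found: 'lhnsizi', 'eyhxnuc', 'pzvj', 'tyg', 'vnmld', 'pzrhotr', 'spixoy', 'hgwshcs'
Word count: 8


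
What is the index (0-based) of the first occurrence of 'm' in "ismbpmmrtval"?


Input string: 'ismbpmmrtval'
Target: 'm'
Scanning left to right: s[0]='i', s[1]='s', s[2]='m'
First match at index: 2


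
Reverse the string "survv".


Input string: 'survv'
Operation: reverse character order
Original order: 's' -> 'u' -> 'r' -> 'v' -> 'v'
Reversed order: 'v' -> 'v' -> 'r' -> 'u' -> 's'
Result: vvrus


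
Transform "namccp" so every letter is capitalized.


Input string: 'namccp'
Operation: convert each letter to uppercase
Mapping: 'n'->'N', 'a'->'A', 'm'->'M', 'c'->'C', 'c'->'C', 'p'->'P'
Result: NAMCCP


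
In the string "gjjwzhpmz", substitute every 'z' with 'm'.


Input string: 'gjjwzhpmz'
Operation: replace 'z' with 'm'
Positions of 'z': 4, 8
After replacement: gjjwmhpmm


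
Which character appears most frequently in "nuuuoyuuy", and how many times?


Input: 'nuuuoyuuy'
Operation: tally each character
Counts: 'n':1, 'o':1, 'u':5, 'y':2
Maximum: 'u' appears 5 times


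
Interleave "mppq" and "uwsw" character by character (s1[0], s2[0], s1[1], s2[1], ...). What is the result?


String 1: 'mppq'
String 2: 'uwsw'
Operation: alternate characters
Pairs: 'm'+'u', 'p'+'w', 'p'+'s', 'q'+'w'
Result: mupwpsqw


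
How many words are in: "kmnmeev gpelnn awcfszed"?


Input string: 'kmnmeev gpelnn awcfszed'
Operation: split by spaces
Words found: 'kmnmeev', 'gpelnn', 'awcfszed'
Word count: 3


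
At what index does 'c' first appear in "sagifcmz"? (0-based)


Input string: 'sagifcmz'
Target: 'c'
Scanning left to right: s[0]='s', s[1]='a', s[2]='g', s[3]='i', s[4]='f', s[5]='c'
First match at index: 5


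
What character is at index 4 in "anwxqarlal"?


Input string: 'anwxqarlal'
Operation: get character at index 4
Index mapping: s[0]='a', s[1]='n', s[2]='w', s[3]='x', s[4]='q'
Result: 'q'


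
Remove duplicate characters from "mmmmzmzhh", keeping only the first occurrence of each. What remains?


Input: 'mmmmzmzhh'
Operation: keep first occurrence of each character
Scan: s[0]='m' new -> keep; s[1]='m' seen -> skip; s[2]='m' seen -> skip; s[3]='m' seen -> skip; s[4]='z' new -> keep; s[5]='m' seen -> skip; s[6]='z' seen -> skip; s[7]='h' new -> keep; s[8]='h' seen -> skip
Result: mzh


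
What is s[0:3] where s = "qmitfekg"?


Input string: 'qmitfekg'
Operation: slice [0:3]
Extract characters: s[0]='q', s[1]='m', s[2]='i'
Result: qmi


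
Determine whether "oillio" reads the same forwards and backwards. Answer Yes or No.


Input string: 'oillio'
Reversed: 'oillio'
Compare pairs: s[0]='o' vs s[5]='o' (match), s[1]='i' vs s[4]='i' (match), s[2]='l' vs s[3]='l' (match)
Palindrome: Yes


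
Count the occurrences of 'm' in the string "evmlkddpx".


Input string: 'evmlkddpx'
Target character: 'm'
Scan each position: s[2]='m'
Matches found at indices: 2
Total: 1


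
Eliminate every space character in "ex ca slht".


Input string: 'ex ca slht'
Operation: remove all spaces
Words: 'ex', 'ca', 'slht'
Join without spaces: excaslht


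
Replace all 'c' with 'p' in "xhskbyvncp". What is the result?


Input string: 'xhskbyvncp'
Operation: replace 'c' with 'p'
Positions of 'c': 8
After replacement: xhskbyvnpp


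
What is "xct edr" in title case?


Input string: 'xct edr'
Operation: capitalize first letter of each word
Word transformations: 'xct'->'Xct', 'edr'->'Edr'
Result: Xct Edr


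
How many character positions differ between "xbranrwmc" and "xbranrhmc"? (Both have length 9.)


String 1: 'xbranrwmc'
String 2: 'xbranrhmc'
Compare each position: pos 0: 'x'=='x', pos 1: 'b'=='b', pos 2: 'r'=='r', pos 3: 'a'=='a', pos 4: 'n'=='n', pos 5: 'r'=='r', pos 6: 'w'!='h', pos 7: 'm'=='m', pos 8: 'c'=='c'
Differing positions: 1
Hamming distance: 1


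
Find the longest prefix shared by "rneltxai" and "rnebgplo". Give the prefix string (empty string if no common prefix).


String 1: 'rneltxai'
String 2: 'rnebgplo'
Compare position by position:
pos 0: 'r' vs 'r' match
pos 1: 'n' vs 'n' match
pos 2: 'e' vs 'e' match
pos 3: 'l' vs 'b' differ -> stop
Longest common prefix: "rne" (length 3)


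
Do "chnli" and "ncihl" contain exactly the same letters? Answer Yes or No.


String 1: 'chnli' -> sorted: 'chiln'
String 2: 'ncihl' -> sorted: 'chiln'
Compare sorted forms: 'chiln' == 'chiln'
Anagram: Yes


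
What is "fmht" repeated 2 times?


Input string: 'fmht'
Operation: repeat 2 times
Concatenation: 'fmht' + 'fmht'
Result: fmhtfmht


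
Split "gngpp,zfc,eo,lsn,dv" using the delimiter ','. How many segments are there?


Input string: 'gngpp,zfc,eo,lsn,dv'
Delimiter: ','
Split result: 'gngpp', 'zfc', 'eo', 'lsn', 'dv'
Number of parts: 5


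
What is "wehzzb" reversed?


Input string: 'wehzzb'
Operation: reverse character order
Original order: 'w' -> 'e' -> 'h' -> 'z' -> 'z' -> 'b'
Reversed order: 'b' -> 'z' -> 'z' -> 'h' -> 'e' -> 'w'
Result: bzzhew


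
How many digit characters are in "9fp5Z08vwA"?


Input string: '9fp5Z08vwA'
Operation: count digit characters (0-9)
Scan: '9'(digit), 'f', 'p', '5'(digit), 'Z', '0'(digit), '8'(digit), 'v', 'w', 'A'
Digits found: 4
Result: 4


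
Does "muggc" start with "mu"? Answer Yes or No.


Input string: 'muggc'
Prefix to check: 'mu'
First 2 characters of input: 'mu'
Match: True
Result: Yes


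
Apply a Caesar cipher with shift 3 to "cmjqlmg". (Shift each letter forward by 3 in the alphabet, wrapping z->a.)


Input: 'cmjqlmg', shift = 3
Operation: for each letter, (position + 3) mod 26
Mapping: 'c'(2+3=5)->'f', 'm'(12+3=15)->'p', 'j'(9+3=12)->'m', 'q'(16+3=19)->'t', 'l'(11+3=14)->'o', 'm'(12+3=15)->'p', 'g'(6+3=9)->'j'
Result: fpmtopj


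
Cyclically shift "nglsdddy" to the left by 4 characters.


Input: 'nglsdddy', shift = 4
Operation: split at index 4 and swap parts
Front part s[0:4] = 'ngls'
Back part s[4:] = 'dddy'
Rotated = back + front = 'dddy' + 'ngls'
Result: dddyngls


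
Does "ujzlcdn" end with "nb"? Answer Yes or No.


Input string: 'ujzlcdn'
Suffix to check: 'nb'
Last 2 characters of input: 'dn'
Match: False
Result: No


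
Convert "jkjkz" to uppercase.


Input string: 'jkjkz'
Operation: convert each letter to uppercase
Mapping: 'j'->'J', 'k'->'K', 'j'->'J', 'k'->'K', 'z'->'Z'
Result: JKJKZ


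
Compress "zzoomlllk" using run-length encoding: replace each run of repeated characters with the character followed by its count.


Input: 'zzoomlllk'
Operation: identify consecutive runs
Runs: 'zz' -> z2, 'oo' -> o2, 'm' -> m1, 'lll' -> l3, 'k' -> k1
Encoded: z2o2m1l3k1


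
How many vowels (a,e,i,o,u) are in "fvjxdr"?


Input string: 'fvjxdr'
Operation: count vowels (a, e, i, o, u)
Scan: s[0]='f', s[1]='v', s[2]='j', s[3]='x', s[4]='d', s[5]='r'
Vowels found: 0
Result: 0


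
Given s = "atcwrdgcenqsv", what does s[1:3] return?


Input string: 'atcwrdgcenqsv'
Operation: slice [1:3]
Extract characters: s[1]='t', s[2]='c'
Result: tc


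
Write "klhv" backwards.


Input string: 'klhv'
Operation: reverse character order
Original order: 'k' -> 'l' -> 'h' -> 'v'
Reversed order: 'v' -> 'h' -> 'l' -> 'k'
Result: vhlk


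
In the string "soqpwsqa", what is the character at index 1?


Input string: 'soqpwsqa'
Operation: get character at index 1
Index mapping: s[0]='s', s[1]='o'
Result: 'o'


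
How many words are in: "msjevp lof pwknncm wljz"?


Input string: 'msjevp lof pwknncm wljz'
Operation: split by spaces
Words found: 'msjevp', 'lof', 'pwknncm', 'wljz'
Word count: 4


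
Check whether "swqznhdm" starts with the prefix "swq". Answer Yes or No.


Input string: 'swqznhdm'
Prefix to check: 'swq'
First 3 characters of input: 'swq'
Match: True
Result: Yes


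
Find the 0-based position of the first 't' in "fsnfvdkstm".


Input string: 'fsnfvdkstm'
Target: 't'
Scanning left to right: s[0]='f', s[1]='s', s[2]='n', s[3]='f', s[4]='v', s[5]='d', s[6]='k', s[7]='s', s[8]='t'
First match at index: 8


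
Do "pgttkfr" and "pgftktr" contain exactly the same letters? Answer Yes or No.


String 1: 'pgttkfr' -> sorted: 'fgkprtt'
String 2: 'pgftktr' -> sorted: 'fgkprtt'
Compare sorted forms: 'fgkprtt' == 'fgkprtt'
Anagram: Yes


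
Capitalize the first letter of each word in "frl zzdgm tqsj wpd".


Input string: 'frl zzdgm tqsj wpd'
Operation: capitalize first letter of each word
Word transformations: 'frl'->'Frl', 'zzdgm'->'Zzdgm', 'tqsj'->'Tqsj', 'wpd'->'Wpd'
Result: Frl Zzdgm Tqsj Wpd


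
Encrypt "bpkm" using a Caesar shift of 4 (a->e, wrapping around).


Input: 'bpkm', shift = 4
Operation: for each letter, (position + 4) mod 26
Mapping: 'b'(1+4=5)->'f', 'p'(15+4=19)->'t', 'k'(10+4=14)->'o', 'm'(12+4=16)->'q'
Result: ftoq


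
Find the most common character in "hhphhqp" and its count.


Input: 'hhphhqp'
Operation: tally each character
Counts: 'h':4, 'p':2, 'q':1
Maximum: 'h' appears 4 times


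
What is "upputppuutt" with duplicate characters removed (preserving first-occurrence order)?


Input: 'upputppuutt'
Operation: keep first occurrence of each character
Scan: s[0]='u' new -> keep; s[1]='p' new -> keep; s[2]='p' seen -> skip; s[3]='u' seen -> skip; s[4]='t' new -> keep; s[5]='p' seen -> skip; s[6]='p' seen -> skip; s[7]='u' seen -> skip; s[8]='u' seen -> skip; s[9]='t' seen -> skip; s[10]='t' seen -> skip
Result: upt


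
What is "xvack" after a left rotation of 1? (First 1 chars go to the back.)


Input: 'xvack', shift = 1
Operation: split at index 1 and swap parts
Front part s[0:1] = 'x'
Back part s[1:] = 'vack'
Rotated = back + front = 'vack' + 'x'
Result: vackx


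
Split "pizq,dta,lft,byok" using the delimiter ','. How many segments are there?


Input string: 'pizq,dta,lft,byok'
Delimiter: ','
Split result: 'pizq', 'dta', 'lft', 'byok'
Number of parts: 4


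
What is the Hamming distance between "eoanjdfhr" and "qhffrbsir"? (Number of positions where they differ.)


String 1: 'eoanjdfhr'
String 2: 'qhffrbsir'
Compare each position: pos 0: 'e'!='q', pos 1: 'o'!='h', pos 2: 'a'!='f', pos 3: 'n'!='f', pos 4: 'j'!='r', pos 5: 'd'!='b', pos 6: 'f'!='s', pos 7: 'h'!='i', pos 8: 'r'=='r'
Differing positions: 8
Hamming distance: 8


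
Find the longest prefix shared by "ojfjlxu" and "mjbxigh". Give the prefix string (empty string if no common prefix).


String 1: 'ojfjlxu'
String 2: 'mjbxigh'
Compare position by position:
pos 0: 'o' vs 'm' differ -> stop
Longest common prefix: "" (length 0)


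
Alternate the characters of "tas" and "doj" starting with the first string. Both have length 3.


String 1: 'tas'
String 2: 'doj'
Operation: alternate characters
Pairs: 't'+'d', 'a'+'o', 's'+'j'
Result: tdaosj


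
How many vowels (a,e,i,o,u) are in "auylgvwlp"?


Input string: 'auylgvwlp'
Operation: count vowels (a, e, i, o, u)
Scan: s[0]='a' (vowel), s[1]='u' (vowel), s[2]='y', s[3]='l', s[4]='g', s[5]='v', s[6]='w', s[7]='l', s[8]='p'
Vowels found: 2
Result: 2


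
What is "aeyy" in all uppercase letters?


Input string: 'aeyy'
Operation: convert each letter to uppercase
Mapping: 'a'->'A', 'e'->'E', 'y'->'Y', 'y'->'Y'
Result: AEYY


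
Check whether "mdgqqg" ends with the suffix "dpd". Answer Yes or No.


Input string: 'mdgqqg'
Suffix to check: 'dpd'
Last 3 characters of input: 'qqg'
Match: False
Result: No


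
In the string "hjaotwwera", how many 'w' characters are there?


Input string: 'hjaotwwera'
Target character: 'w'
Scan each position: s[5]='w', s[6]='w'
Matches found at indices: 5, 6
Total: 2


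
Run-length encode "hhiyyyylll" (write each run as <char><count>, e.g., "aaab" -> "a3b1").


Input: 'hhiyyyylll'
Operation: identify consecutive runs
Runs: 'hh' -> h2, 'i' -> i1, 'yyyy' -> y4, 'lll' -> l3
Encoded: h2i1y4l3


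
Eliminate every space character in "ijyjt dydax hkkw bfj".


Input string: 'ijyjt dydax hkkw bfj'
Operation: remove all spaces
Words: 'ijyjt', 'dydax', 'hkkw', 'bfj'
Join without spaces: ijyjtdydaxhkkwbfj


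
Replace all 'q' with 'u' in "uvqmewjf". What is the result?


Input string: 'uvqmewjf'
Operation: replace 'q' with 'u'
Positions of 'q': 2
After replacement: uvumewjf


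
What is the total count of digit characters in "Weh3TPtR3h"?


Input string: 'Weh3TPtR3h'
Operation: count digit characters (0-9)
Scan: 'W', 'e', 'h', '3'(digit), 'T', 'P', 't', 'R', '3'(digit), 'h'
Digits found: 2
Result: 2


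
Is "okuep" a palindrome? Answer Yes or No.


Input string: 'okuep'
Reversed: 'peuko'
Compare pairs: s[0]='o' vs s[4]='p' (mismatch), s[1]='k' vs s[3]='e' (mismatch)
Palindrome: No


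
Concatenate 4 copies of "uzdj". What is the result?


Input string: 'uzdj'
Operation: repeat 4 times
Concatenation: 'uzdj' + 'uzdj' + 'uzdj' + 'uzdj'
Result: uzdjuzdjuzdjuzdj


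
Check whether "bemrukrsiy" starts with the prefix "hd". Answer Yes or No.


Input string: 'bemrukrsiy'
Prefix to check: 'hd'
First 2 characters of input: 'be'
Match: False
Result: No


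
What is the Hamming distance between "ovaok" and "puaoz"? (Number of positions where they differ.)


String 1: 'ovaok'
String 2: 'puaoz'
Compare each position: pos 0: 'o'!='p', pos 1: 'v'!='u', pos 2: 'a'=='a', pos 3: 'o'=='o', pos 4: 'k'!='z'
Differing positions: 3
Hamming distance: 3


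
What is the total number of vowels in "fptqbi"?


Input string: 'fptqbi'
Operation: count vowels (a, e, i, o, u)
Scan: s[0]='f', s[1]='p', s[2]='t', s[3]='q', s[4]='b', s[5]='i' (vowel)
Vowels found: 1
Result: 1


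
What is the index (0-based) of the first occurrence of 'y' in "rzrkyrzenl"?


Input string: 'rzrkyrzenl'
Target: 'y'
Scanning left to right: s[0]='r', s[1]='z', s[2]='r', s[3]='k', s[4]='y'
First match at index: 4


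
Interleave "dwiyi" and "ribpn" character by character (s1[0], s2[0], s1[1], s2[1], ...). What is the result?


String 1: 'dwiyi'
String 2: 'ribpn'
Operation: alternate characters
Pairs: 'd'+'r', 'w'+'i', 'i'+'b', 'y'+'p', 'i'+'n'
Result: drwiibypin


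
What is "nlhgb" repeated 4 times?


Input string: 'nlhgb'
Operation: repeat 4 times
Concatenation: 'nlhgb' + 'nlhgb' + 'nlhgb' + 'nlhgb'
Result: nlhgbnlhgbnlhgbnlhgb


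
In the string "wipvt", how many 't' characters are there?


Input string: 'wipvt'
Target character: 't'
Scan each position: s[4]='t'
Matches found at indices: 4
Total: 1


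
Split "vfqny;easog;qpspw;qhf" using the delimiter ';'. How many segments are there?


Input string: 'vfqny;easog;qpspw;qhf'
Delimiter: ';'
Split result: 'vfqny', 'easog', 'qpspw', 'qhf'
Number of parts: 4


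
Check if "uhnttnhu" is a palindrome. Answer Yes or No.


Input string: 'uhnttnhu'
Reversed: 'uhnttnhu'
Compare pairs: s[0]='u' vs s[7]='u' (match), s[1]='h' vs s[6]='h' (match), s[2]='n' vs s[5]='n' (match), s[3]='t' vs s[4]='t' (match)
Palindrome: Yes


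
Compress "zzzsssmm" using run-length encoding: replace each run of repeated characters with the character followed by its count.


Input: 'zzzsssmm'
Operation: identify consecutive runs
Runs: 'zzz' -> z3, 'sss' -> s3, 'mm' -> m2
Encoded: z3s3m2


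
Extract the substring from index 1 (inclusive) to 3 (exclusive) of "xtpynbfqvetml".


Input string: 'xtpynbfqvetml'
Operation: slice [1:3]
Extract characters: s[1]='t', s[2]='p'
Result: tp


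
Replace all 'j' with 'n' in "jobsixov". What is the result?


Input string: 'jobsixov'
Operation: replace 'j' with 'n'
Positions of 'j': 0
After replacement: nobsixov


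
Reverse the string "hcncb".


Input string: 'hcncb'
Operation: reverse character order
Original order: 'h' -> 'c' -> 'n' -> 'c' -> 'b'
Reversed order: 'b' -> 'c' -> 'n' -> 'c' -> 'h'
Result: bcnch


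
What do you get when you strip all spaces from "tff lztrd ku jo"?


Input string: 'tff lztrd ku jo'
Operation: remove all spaces
Words: 'tff', 'lztrd', 'ku', 'jo'
Join without spaces: tfflztrdkujo


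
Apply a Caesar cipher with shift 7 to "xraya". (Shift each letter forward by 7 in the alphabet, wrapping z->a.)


Input: 'xraya', shift = 7
Operation: for each letter, (position + 7) mod 26
Mapping: 'x'(23+7=30, 30 mod 26=4)->'e', 'r'(17+7=24)->'y', 'a'(0+7=7)->'h', 'y'(24+7=31, 31 mod 26=5)->'f', 'a'(0+7=7)->'h'
Result: eyhfh


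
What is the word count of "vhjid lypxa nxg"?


Input string: 'vhjid lypxa nxg'
Operation: split by spaces
Words found: 'vhjid', 'lypxa', 'nxg'
Word count: 3


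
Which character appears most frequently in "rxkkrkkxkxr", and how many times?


Input: 'rxkkrkkxkxr'
Operation: tally each character
Counts: 'k':5, 'r':3, 'x':3
Maximum: 'k' appears 5 times


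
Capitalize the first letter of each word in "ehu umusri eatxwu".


Input string: 'ehu umusri eatxwu'
Operation: capitalize first letter of each word
Word transformations: 'ehu'->'Ehu', 'umusri'->'Umusri', 'eatxwu'->'Eatxwu'
Result: Ehu Umusri Eatxwu


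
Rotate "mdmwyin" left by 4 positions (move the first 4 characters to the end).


Input: 'mdmwyin', shift = 4
Operation: split at index 4 and swap parts
Front part s[0:4] = 'mdmw'
Back part s[4:] = 'yin'
Rotated = back + front = 'yin' + 'mdmw'
Result: yinmdmw


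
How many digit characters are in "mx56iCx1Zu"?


Input string: 'mx56iCx1Zu'
Operation: count digit characters (0-9)
Scan: 'm', 'x', '5'(digit), '6'(digit), 'i', 'C', 'x', '1'(digit), 'Z', 'u'
Digits found: 3
Result: 3


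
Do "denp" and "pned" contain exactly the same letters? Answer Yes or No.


String 1: 'denp' -> sorted: 'denp'
String 2: 'pned' -> sorted: 'denp'
Compare sorted forms: 'denp' == 'denp'
Anagram: Yes


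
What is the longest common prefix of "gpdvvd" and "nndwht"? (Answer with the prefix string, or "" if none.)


String 1: 'gpdvvd'
String 2: 'nndwht'
Compare position by position:
pos 0: 'g' vs 'n' differ -> stop
Longest common prefix: "" (length 0)


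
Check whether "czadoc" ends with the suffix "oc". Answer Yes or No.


Input string: 'czadoc'
Suffix to check: 'oc'
Last 2 characters of input: 'oc'
Match: True
Result: Yes


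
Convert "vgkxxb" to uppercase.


Input string: 'vgkxxb'
Operation: convert each letter to uppercase
Mapping: 'v'->'V', 'g'->'G', 'k'->'K', 'x'->'X', 'x'->'X', 'b'->'B'
Result: VGKXXB


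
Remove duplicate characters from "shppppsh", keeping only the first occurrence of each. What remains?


Input: 'shppppsh'
Operation: keep first occurrence of each character
Scan: s[0]='s' new -> keep; s[1]='h' new -> keep; s[2]='p' new -> keep; s[3]='p' seen -> skip; s[4]='p' seen -> skip; s[5]='p' seen -> skip; s[6]='s' seen -> skip; s[7]='h' seen -> skip
Result: shp


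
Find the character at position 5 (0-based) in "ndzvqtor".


Input string: 'ndzvqtor'
Operation: get character at index 5
Index mapping: s[0]='n', s[1]='d', s[2]='z', s[3]='v', s[4]='q', s[5]='t'
Result: 't'


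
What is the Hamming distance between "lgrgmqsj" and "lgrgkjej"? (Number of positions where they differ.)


String 1: 'lgrgmqsj'
String 2: 'lgrgkjej'
Compare each position: pos 0: 'l'=='l', pos 1: 'g'=='g', pos 2: 'r'=='r', pos 3: 'g'=='g', pos 4: 'm'!='k', pos 5: 'q'!='j', pos 6: 's'!='e', pos 7: 'j'=='j'
Differing positions: 3
Hamming distance: 3


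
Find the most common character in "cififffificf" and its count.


Input: 'cififffificf'
Operation: tally each character
Counts: 'c':2, 'f':6, 'i':4
Maximum: 'f' appears 6 times


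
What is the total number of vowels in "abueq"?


Input string: 'abueq'
Operation: count vowels (a, e, i, o, u)
Scan: s[0]='a' (vowel), s[1]='b', s[2]='u' (vowel), s[3]='e' (vowel), s[4]='q'
Vowels found: 3
Result: 3


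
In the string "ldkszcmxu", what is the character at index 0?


Input string: 'ldkszcmxu'
Operation: get character at index 0
Index mapping: s[0]='l'
Result: 'l'


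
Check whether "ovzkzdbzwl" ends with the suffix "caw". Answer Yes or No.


Input string: 'ovzkzdbzwl'
Suffix to check: 'caw'
Last 3 characters of input: 'zwl'
Match: False
Result: No


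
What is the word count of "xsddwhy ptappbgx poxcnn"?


Input string: 'xsddwhy ptappbgx poxcnn'
Operation: split by spaces
Words found: 'xsddwhy', 'ptappbgx', 'poxcnn'
Word count: 3


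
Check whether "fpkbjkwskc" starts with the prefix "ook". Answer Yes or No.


Input string: 'fpkbjkwskc'
Prefix to check: 'ook'
First 3 characters of input: 'fpk'
Match: False
Result: No


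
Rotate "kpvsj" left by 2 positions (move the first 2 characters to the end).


Input: 'kpvsj', shift = 2
Operation: split at index 2 and swap parts
Front part s[0:2] = 'kp'
Back part s[2:] = 'vsj'
Rotated = back + front = 'vsj' + 'kp'
Result: vsjkp


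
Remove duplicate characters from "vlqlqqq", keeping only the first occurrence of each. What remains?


Input: 'vlqlqqq'
Operation: keep first occurrence of each character
Scan: s[0]='v' new -> keep; s[1]='l' new -> keep; s[2]='q' new -> keep; s[3]='l' seen -> skip; s[4]='q' seen -> skip; s[5]='q' seen -> skip; s[6]='q' seen -> skip
Result: vlq


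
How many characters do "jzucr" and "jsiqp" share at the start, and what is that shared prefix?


String 1: 'jzucr'
String 2: 'jsiqp'
Compare position by position:
pos 0: 'j' vs 'j' match
pos 1: 'z' vs 's' differ -> stop
Longest common prefix: "j" (length 1)


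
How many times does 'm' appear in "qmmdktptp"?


Input string: 'qmmdktptp'
Target character: 'm'
Scan each position: s[1]='m', s[2]='m'
Matches found at indices: 1, 2
Total: 2


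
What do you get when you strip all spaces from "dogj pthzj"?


Input string: 'dogj pthzj'
Operation: remove all spaces
Words: 'dogj', 'pthzj'
Join without spaces: dogjpthzj


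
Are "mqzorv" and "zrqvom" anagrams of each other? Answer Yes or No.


String 1: 'mqzorv' -> sorted: 'moqrvz'
String 2: 'zrqvom' -> sorted: 'moqrvz'
Compare sorted forms: 'moqrvz' == 'moqrvz'
Anagram: Yes


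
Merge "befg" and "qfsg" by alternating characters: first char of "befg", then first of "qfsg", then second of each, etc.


String 1: 'befg'
String 2: 'qfsg'
Operation: alternate characters
Pairs: 'b'+'q', 'e'+'f', 'f'+'s', 'g'+'g'
Result: bqeffsgg


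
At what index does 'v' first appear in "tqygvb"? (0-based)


Input string: 'tqygvb'
Target: 'v'
Scanning left to right: s[0]='t', s[1]='q', s[2]='y', s[3]='g', s[4]='v'
First match at index: 4


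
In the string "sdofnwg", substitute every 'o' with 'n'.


Input string: 'sdofnwg'
Operation: replace 'o' with 'n'
Positions of 'o': 2
After replacement: sdnfnwg


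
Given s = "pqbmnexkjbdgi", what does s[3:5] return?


Input string: 'pqbmnexkjbdgi'
Operation: slice [3:5]
Extract characters: s[3]='m', s[4]='n'
Result: mn


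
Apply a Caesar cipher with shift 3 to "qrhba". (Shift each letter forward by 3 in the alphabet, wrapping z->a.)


Input: 'qrhba', shift = 3
Operation: for each letter, (position + 3) mod 26
Mapping: 'q'(16+3=19)->'t', 'r'(17+3=20)->'u', 'h'(7+3=10)->'k', 'b'(1+3=4)->'e', 'a'(0+3=3)->'d'
Result: tuked


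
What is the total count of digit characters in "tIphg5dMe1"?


Input string: 'tIphg5dMe1'
Operation: count digit characters (0-9)
Scan: 't', 'I', 'p', 'h', 'g', '5'(digit), 'd', 'M', 'e', '1'(digit)
Digits found: 2
Result: 2


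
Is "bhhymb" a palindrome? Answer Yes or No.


Input string: 'bhhymb'
Reversed: 'bmyhhb'
Compare pairs: s[0]='b' vs s[5]='b' (match), s[1]='h' vs s[4]='m' (mismatch), s[2]='h' vs s[3]='y' (mismatch)
Palindrome: No


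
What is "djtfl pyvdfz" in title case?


Input string: 'djtfl pyvdfz'
Operation: capitalize first letter of each word
Word transformations: 'djtfl'->'Djtfl', 'pyvdfz'->'Pyvdfz'
Result: Djtfl Pyvdfz


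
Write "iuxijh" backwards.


Input string: 'iuxijh'
Operation: reverse character order
Original order: 'i' -> 'u' -> 'x' -> 'i' -> 'j' -> 'h'
Reversed order: 'h' -> 'j' -> 'i' -> 'x' -> 'u' -> 'i'
Result: hjixui


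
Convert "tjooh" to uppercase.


Input string: 'tjooh'
Operation: convert each letter to uppercase
Mapping: 't'->'T', 'j'->'J', 'o'->'O', 'o'->'O', 'h'->'H'
Result: TJOOH


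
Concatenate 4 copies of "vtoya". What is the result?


Input string: 'vtoya'
Operation: repeat 4 times
Concatenation: 'vtoya' + 'vtoya' + 'vtoya' + 'vtoya'
Result: vtoyavtoyavtoyavtoya


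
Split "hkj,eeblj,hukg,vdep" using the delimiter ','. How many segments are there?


Input string: 'hkj,eeblj,hukg,vdep'
Delimiter: ','
Split result: 'hkj', 'eeblj', 'hukg', 'vdep'
Number of parts: 4


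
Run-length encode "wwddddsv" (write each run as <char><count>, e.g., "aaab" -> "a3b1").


Input: 'wwddddsv'
Operation: identify consecutive runs
Runs: 'ww' -> w2, 'dddd' -> d4, 's' -> s1, 'v' -> v1
Encoded: w2d4s1v1


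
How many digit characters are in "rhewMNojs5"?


Input string: 'rhewMNojs5'
Operation: count digit characters (0-9)
Scan: 'r', 'h', 'e', 'w', 'M', 'N', 'o', 'j', 's', '5'(digit)
Digits found: 1
Result: 1


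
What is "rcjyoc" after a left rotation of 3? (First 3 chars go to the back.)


Input: 'rcjyoc', shift = 3
Operation: split at index 3 and swap parts
Front part s[0:3] = 'rcj'
Back part s[3:] = 'yoc'
Rotated = back + front = 'yoc' + 'rcj'
Result: yocrcj


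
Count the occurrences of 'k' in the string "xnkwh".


Input string: 'xnkwh'
Target character: 'k'
Scan each position: s[2]='k'
Matches found at indices: 2
Total: 1


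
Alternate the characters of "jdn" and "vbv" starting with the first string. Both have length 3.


String 1: 'jdn'
String 2: 'vbv'
Operation: alternate characters
Pairs: 'j'+'v', 'd'+'b', 'n'+'v'
Result: jvdbnv


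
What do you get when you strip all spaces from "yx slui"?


Input string: 'yx slui'
Operation: remove all spaces
Words: 'yx', 'slui'
Join without spaces: yxslui


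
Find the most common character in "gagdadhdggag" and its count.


Input: 'gagdadhdggag'
Operation: tally each character
Counts: 'a':3, 'd':3, 'g':5, 'h':1
Maximum: 'g' appears 5 times


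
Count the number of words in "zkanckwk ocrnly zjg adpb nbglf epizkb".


Input string: 'zkanckwk ocrnly zjg adpb nbglf epizkb'
Operation: split by spaces
Words found: 'zkanckwk', 'ocrnly', 'zjg', 'adpb', 'nbglf', 'epizkb'
Word count: 6


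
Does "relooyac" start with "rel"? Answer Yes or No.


Input string: 'relooyac'
Prefix to check: 'rel'
First 3 characters of input: 'rel'
Match: True
Result: Yes


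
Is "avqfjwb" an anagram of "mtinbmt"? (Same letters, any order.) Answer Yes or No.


String 1: 'mtinbmt' -> sorted: 'bimmntt'
String 2: 'avqfjwb' -> sorted: 'abfjqvw'
Compare sorted forms: 'bimmntt' != 'abfjqvw'
Anagram: No


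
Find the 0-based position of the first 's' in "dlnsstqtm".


Input string: 'dlnsstqtm'
Target: 's'
Scanning left to right: s[0]='d', s[1]='l', s[2]='n', s[3]='s'
First match at index: 3


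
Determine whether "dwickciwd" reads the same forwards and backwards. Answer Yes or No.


Input string: 'dwickciwd'
Reversed: 'dwickciwd'
Compare pairs: s[0]='d' vs s[8]='d' (match), s[1]='w' vs s[7]='w' (match), s[2]='i' vs s[6]='i' (match), s[3]='c' vs s[5]='c' (match)
Palindrome: Yes


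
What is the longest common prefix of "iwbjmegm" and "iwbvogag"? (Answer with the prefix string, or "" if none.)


String 1: 'iwbjmegm'
String 2: 'iwbvogag'
Compare position by position:
pos 0: 'i' vs 'i' match
pos 1: 'w' vs 'w' match
pos 2: 'b' vs 'b' match
pos 3: 'j' vs 'v' differ -> stop
Longest common prefix: "iwb" (length 3)


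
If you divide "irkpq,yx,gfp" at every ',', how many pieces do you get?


Input string: 'irkpq,yx,gfp'
Delimiter: ','
Split result: 'irkpq', 'yx', 'gfp'
Number of parts: 3


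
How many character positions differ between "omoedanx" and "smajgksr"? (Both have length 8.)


String 1: 'omoedanx'
String 2: 'smajgksr'
Compare each position: pos 0: 'o'!='s', pos 1: 'm'=='m', pos 2: 'o'!='a', pos 3: 'e'!='j', pos 4: 'd'!='g', pos 5: 'a'!='k', pos 6: 'n'!='s', pos 7: 'x'!='r'
Differing positions: 7
Hamming distance: 7


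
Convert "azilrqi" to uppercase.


Input string: 'azilrqi'
Operation: convert each letter to uppercase
Mapping: 'a'->'A', 'z'->'Z', 'i'->'I', 'l'->'L', 'r'->'R', 'q'->'Q', 'i'->'I'
Result: AZILRQI


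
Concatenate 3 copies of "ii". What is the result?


Input string: 'ii'
Operation: repeat 3 times
Concatenation: 'ii' + 'ii' + 'ii'
Result: iiiiii


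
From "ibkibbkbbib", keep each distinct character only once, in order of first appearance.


Input: 'ibkibbkbbib'
Operation: keep first occurrence of each character
Scan: s[0]='i' new -> keep; s[1]='b' new -> keep; s[2]='k' new -> keep; s[3]='i' seen -> skip; s[4]='b' seen -> skip; s[5]='b' seen -> skip; s[6]='k' seen -> skip; s[7]='b' seen -> skip; s[8]='b' seen -> skip; s[9]='i' seen -> skip; s[10]='b' seen -> skip
Result: ibk
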